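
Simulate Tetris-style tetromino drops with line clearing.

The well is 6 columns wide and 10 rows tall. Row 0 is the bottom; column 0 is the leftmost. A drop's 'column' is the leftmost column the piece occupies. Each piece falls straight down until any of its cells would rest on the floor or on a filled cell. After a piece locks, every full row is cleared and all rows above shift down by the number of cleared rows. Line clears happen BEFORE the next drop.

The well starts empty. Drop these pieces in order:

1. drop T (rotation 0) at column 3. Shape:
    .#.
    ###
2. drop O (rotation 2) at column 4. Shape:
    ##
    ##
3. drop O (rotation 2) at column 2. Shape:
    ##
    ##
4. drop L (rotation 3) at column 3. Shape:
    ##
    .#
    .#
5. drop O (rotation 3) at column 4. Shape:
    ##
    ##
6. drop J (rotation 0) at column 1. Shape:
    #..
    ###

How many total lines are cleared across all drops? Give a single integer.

Drop 1: T rot0 at col 3 lands with bottom-row=0; cleared 0 line(s) (total 0); column heights now [0 0 0 1 2 1], max=2
Drop 2: O rot2 at col 4 lands with bottom-row=2; cleared 0 line(s) (total 0); column heights now [0 0 0 1 4 4], max=4
Drop 3: O rot2 at col 2 lands with bottom-row=1; cleared 0 line(s) (total 0); column heights now [0 0 3 3 4 4], max=4
Drop 4: L rot3 at col 3 lands with bottom-row=4; cleared 0 line(s) (total 0); column heights now [0 0 3 7 7 4], max=7
Drop 5: O rot3 at col 4 lands with bottom-row=7; cleared 0 line(s) (total 0); column heights now [0 0 3 7 9 9], max=9
Drop 6: J rot0 at col 1 lands with bottom-row=7; cleared 0 line(s) (total 0); column heights now [0 9 8 8 9 9], max=9

Answer: 0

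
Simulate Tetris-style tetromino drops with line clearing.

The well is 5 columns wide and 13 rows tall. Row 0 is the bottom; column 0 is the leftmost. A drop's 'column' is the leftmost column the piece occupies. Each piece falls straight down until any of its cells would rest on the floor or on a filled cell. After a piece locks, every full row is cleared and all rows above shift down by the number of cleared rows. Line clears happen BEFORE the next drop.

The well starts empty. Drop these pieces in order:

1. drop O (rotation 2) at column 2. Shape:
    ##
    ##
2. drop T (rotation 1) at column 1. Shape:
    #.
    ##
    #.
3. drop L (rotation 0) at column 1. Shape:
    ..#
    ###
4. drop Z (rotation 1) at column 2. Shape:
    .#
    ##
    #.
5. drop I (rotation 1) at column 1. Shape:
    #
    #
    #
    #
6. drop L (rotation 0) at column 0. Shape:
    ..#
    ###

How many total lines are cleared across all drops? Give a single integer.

Drop 1: O rot2 at col 2 lands with bottom-row=0; cleared 0 line(s) (total 0); column heights now [0 0 2 2 0], max=2
Drop 2: T rot1 at col 1 lands with bottom-row=1; cleared 0 line(s) (total 0); column heights now [0 4 3 2 0], max=4
Drop 3: L rot0 at col 1 lands with bottom-row=4; cleared 0 line(s) (total 0); column heights now [0 5 5 6 0], max=6
Drop 4: Z rot1 at col 2 lands with bottom-row=5; cleared 0 line(s) (total 0); column heights now [0 5 7 8 0], max=8
Drop 5: I rot1 at col 1 lands with bottom-row=5; cleared 0 line(s) (total 0); column heights now [0 9 7 8 0], max=9
Drop 6: L rot0 at col 0 lands with bottom-row=9; cleared 0 line(s) (total 0); column heights now [10 10 11 8 0], max=11

Answer: 0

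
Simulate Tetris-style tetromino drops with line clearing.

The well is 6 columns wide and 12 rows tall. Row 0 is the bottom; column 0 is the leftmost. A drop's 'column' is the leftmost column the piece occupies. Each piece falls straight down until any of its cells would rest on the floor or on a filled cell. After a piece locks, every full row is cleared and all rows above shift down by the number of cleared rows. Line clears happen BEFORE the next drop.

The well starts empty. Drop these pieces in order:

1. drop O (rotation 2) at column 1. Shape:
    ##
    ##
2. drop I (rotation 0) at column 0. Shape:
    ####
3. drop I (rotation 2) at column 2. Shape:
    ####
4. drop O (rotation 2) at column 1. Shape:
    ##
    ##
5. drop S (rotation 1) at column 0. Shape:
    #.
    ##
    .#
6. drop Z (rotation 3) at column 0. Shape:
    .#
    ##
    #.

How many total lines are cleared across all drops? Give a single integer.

Drop 1: O rot2 at col 1 lands with bottom-row=0; cleared 0 line(s) (total 0); column heights now [0 2 2 0 0 0], max=2
Drop 2: I rot0 at col 0 lands with bottom-row=2; cleared 0 line(s) (total 0); column heights now [3 3 3 3 0 0], max=3
Drop 3: I rot2 at col 2 lands with bottom-row=3; cleared 0 line(s) (total 0); column heights now [3 3 4 4 4 4], max=4
Drop 4: O rot2 at col 1 lands with bottom-row=4; cleared 0 line(s) (total 0); column heights now [3 6 6 4 4 4], max=6
Drop 5: S rot1 at col 0 lands with bottom-row=6; cleared 0 line(s) (total 0); column heights now [9 8 6 4 4 4], max=9
Drop 6: Z rot3 at col 0 lands with bottom-row=9; cleared 0 line(s) (total 0); column heights now [11 12 6 4 4 4], max=12

Answer: 0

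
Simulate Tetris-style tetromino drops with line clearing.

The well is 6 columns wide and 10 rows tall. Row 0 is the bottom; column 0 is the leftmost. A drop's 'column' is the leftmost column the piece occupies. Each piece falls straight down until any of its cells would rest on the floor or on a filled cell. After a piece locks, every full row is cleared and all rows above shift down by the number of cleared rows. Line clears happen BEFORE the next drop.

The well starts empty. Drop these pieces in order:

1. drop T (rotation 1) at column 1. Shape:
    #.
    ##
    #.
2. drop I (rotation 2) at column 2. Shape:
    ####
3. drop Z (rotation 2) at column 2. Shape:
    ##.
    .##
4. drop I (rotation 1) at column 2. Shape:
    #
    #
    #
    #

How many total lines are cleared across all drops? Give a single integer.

Answer: 0

Derivation:
Drop 1: T rot1 at col 1 lands with bottom-row=0; cleared 0 line(s) (total 0); column heights now [0 3 2 0 0 0], max=3
Drop 2: I rot2 at col 2 lands with bottom-row=2; cleared 0 line(s) (total 0); column heights now [0 3 3 3 3 3], max=3
Drop 3: Z rot2 at col 2 lands with bottom-row=3; cleared 0 line(s) (total 0); column heights now [0 3 5 5 4 3], max=5
Drop 4: I rot1 at col 2 lands with bottom-row=5; cleared 0 line(s) (total 0); column heights now [0 3 9 5 4 3], max=9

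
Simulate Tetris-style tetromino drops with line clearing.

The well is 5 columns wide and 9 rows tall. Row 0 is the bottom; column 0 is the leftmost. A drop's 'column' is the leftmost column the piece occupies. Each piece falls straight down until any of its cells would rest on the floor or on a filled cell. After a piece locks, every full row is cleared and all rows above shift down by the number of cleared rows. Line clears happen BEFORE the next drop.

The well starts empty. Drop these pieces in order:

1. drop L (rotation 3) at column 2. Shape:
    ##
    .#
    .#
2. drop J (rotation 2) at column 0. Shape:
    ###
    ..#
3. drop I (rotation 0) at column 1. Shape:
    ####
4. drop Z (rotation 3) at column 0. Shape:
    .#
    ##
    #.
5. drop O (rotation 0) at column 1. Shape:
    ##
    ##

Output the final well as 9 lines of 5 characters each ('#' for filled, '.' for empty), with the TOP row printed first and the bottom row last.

Drop 1: L rot3 at col 2 lands with bottom-row=0; cleared 0 line(s) (total 0); column heights now [0 0 3 3 0], max=3
Drop 2: J rot2 at col 0 lands with bottom-row=3; cleared 0 line(s) (total 0); column heights now [5 5 5 3 0], max=5
Drop 3: I rot0 at col 1 lands with bottom-row=5; cleared 0 line(s) (total 0); column heights now [5 6 6 6 6], max=6
Drop 4: Z rot3 at col 0 lands with bottom-row=5; cleared 1 line(s) (total 1); column heights now [6 7 5 3 0], max=7
Drop 5: O rot0 at col 1 lands with bottom-row=7; cleared 0 line(s) (total 1); column heights now [6 9 9 3 0], max=9

Answer: .##..
.##..
.#...
##...
###..
..#..
..##.
...#.
...#.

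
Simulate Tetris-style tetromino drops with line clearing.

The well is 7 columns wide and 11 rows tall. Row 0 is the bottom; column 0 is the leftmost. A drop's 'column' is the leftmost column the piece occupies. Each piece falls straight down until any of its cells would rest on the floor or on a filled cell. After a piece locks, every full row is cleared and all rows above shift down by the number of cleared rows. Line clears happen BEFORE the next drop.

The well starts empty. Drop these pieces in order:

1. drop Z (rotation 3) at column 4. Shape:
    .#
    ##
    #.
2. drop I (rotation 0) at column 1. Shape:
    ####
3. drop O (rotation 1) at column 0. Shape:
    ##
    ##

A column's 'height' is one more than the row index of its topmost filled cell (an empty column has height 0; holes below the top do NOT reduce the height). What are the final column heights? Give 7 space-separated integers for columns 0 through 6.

Drop 1: Z rot3 at col 4 lands with bottom-row=0; cleared 0 line(s) (total 0); column heights now [0 0 0 0 2 3 0], max=3
Drop 2: I rot0 at col 1 lands with bottom-row=2; cleared 0 line(s) (total 0); column heights now [0 3 3 3 3 3 0], max=3
Drop 3: O rot1 at col 0 lands with bottom-row=3; cleared 0 line(s) (total 0); column heights now [5 5 3 3 3 3 0], max=5

Answer: 5 5 3 3 3 3 0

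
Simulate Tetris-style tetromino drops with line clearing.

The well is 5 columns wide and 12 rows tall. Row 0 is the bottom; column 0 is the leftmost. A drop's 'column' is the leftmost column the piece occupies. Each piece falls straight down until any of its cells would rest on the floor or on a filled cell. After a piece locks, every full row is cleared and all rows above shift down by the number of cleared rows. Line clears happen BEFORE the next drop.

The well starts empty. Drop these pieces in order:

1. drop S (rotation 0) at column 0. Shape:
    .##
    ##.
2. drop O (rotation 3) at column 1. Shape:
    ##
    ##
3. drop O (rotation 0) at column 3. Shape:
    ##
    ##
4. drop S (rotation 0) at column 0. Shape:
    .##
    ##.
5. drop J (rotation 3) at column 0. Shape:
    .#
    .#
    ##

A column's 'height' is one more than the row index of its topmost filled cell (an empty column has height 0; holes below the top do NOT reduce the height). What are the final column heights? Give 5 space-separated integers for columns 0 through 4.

Answer: 7 9 6 2 2

Derivation:
Drop 1: S rot0 at col 0 lands with bottom-row=0; cleared 0 line(s) (total 0); column heights now [1 2 2 0 0], max=2
Drop 2: O rot3 at col 1 lands with bottom-row=2; cleared 0 line(s) (total 0); column heights now [1 4 4 0 0], max=4
Drop 3: O rot0 at col 3 lands with bottom-row=0; cleared 0 line(s) (total 0); column heights now [1 4 4 2 2], max=4
Drop 4: S rot0 at col 0 lands with bottom-row=4; cleared 0 line(s) (total 0); column heights now [5 6 6 2 2], max=6
Drop 5: J rot3 at col 0 lands with bottom-row=6; cleared 0 line(s) (total 0); column heights now [7 9 6 2 2], max=9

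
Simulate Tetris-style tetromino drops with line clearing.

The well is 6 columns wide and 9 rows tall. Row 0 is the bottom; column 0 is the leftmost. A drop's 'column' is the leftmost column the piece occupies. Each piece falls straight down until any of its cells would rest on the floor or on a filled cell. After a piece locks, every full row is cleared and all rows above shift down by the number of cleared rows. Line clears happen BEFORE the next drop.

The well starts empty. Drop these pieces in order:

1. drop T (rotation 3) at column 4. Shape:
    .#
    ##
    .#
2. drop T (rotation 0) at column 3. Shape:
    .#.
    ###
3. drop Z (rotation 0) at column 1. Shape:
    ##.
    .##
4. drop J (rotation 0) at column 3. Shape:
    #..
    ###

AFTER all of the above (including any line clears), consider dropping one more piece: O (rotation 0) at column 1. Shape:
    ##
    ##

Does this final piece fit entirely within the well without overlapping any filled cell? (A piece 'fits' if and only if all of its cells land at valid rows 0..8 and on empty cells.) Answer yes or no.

Answer: yes

Derivation:
Drop 1: T rot3 at col 4 lands with bottom-row=0; cleared 0 line(s) (total 0); column heights now [0 0 0 0 2 3], max=3
Drop 2: T rot0 at col 3 lands with bottom-row=3; cleared 0 line(s) (total 0); column heights now [0 0 0 4 5 4], max=5
Drop 3: Z rot0 at col 1 lands with bottom-row=4; cleared 0 line(s) (total 0); column heights now [0 6 6 5 5 4], max=6
Drop 4: J rot0 at col 3 lands with bottom-row=5; cleared 0 line(s) (total 0); column heights now [0 6 6 7 6 6], max=7
Test piece O rot0 at col 1 (width 2): heights before test = [0 6 6 7 6 6]; fits = True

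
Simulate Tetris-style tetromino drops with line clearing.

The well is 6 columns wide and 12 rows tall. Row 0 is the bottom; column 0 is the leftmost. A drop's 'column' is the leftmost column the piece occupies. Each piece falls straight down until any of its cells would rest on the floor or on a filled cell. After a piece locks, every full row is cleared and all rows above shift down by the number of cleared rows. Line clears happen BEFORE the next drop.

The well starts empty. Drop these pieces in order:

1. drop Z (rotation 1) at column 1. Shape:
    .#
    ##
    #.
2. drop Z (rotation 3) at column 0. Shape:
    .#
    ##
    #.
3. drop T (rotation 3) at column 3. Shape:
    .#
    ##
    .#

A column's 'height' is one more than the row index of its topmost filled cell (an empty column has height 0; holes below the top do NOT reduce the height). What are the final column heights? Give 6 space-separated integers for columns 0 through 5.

Drop 1: Z rot1 at col 1 lands with bottom-row=0; cleared 0 line(s) (total 0); column heights now [0 2 3 0 0 0], max=3
Drop 2: Z rot3 at col 0 lands with bottom-row=1; cleared 0 line(s) (total 0); column heights now [3 4 3 0 0 0], max=4
Drop 3: T rot3 at col 3 lands with bottom-row=0; cleared 0 line(s) (total 0); column heights now [3 4 3 2 3 0], max=4

Answer: 3 4 3 2 3 0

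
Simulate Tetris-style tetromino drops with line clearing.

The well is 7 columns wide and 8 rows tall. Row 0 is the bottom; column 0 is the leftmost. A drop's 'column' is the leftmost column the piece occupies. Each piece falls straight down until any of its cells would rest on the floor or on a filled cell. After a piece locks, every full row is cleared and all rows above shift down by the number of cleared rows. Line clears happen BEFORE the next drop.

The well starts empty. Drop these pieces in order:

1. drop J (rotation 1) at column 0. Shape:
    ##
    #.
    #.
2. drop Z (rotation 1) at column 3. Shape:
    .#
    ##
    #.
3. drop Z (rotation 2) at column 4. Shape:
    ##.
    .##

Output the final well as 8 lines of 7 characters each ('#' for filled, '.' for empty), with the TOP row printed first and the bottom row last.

Answer: .......
.......
.......
.......
....##.
##..###
#..##..
#..#...

Derivation:
Drop 1: J rot1 at col 0 lands with bottom-row=0; cleared 0 line(s) (total 0); column heights now [3 3 0 0 0 0 0], max=3
Drop 2: Z rot1 at col 3 lands with bottom-row=0; cleared 0 line(s) (total 0); column heights now [3 3 0 2 3 0 0], max=3
Drop 3: Z rot2 at col 4 lands with bottom-row=2; cleared 0 line(s) (total 0); column heights now [3 3 0 2 4 4 3], max=4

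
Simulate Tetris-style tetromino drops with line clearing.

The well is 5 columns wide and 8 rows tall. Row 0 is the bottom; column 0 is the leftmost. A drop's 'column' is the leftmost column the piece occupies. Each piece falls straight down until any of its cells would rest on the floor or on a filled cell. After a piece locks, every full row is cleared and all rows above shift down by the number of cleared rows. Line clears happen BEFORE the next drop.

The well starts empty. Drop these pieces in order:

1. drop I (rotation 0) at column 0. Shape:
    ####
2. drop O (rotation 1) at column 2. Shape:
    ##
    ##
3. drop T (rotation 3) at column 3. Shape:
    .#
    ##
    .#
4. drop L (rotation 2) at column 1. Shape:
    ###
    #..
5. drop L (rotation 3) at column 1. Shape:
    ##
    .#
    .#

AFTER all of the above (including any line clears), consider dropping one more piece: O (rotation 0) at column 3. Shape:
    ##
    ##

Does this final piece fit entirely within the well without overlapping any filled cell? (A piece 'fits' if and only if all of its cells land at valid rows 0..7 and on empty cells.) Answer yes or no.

Drop 1: I rot0 at col 0 lands with bottom-row=0; cleared 0 line(s) (total 0); column heights now [1 1 1 1 0], max=1
Drop 2: O rot1 at col 2 lands with bottom-row=1; cleared 0 line(s) (total 0); column heights now [1 1 3 3 0], max=3
Drop 3: T rot3 at col 3 lands with bottom-row=2; cleared 0 line(s) (total 0); column heights now [1 1 3 4 5], max=5
Drop 4: L rot2 at col 1 lands with bottom-row=3; cleared 0 line(s) (total 0); column heights now [1 5 5 5 5], max=5
Drop 5: L rot3 at col 1 lands with bottom-row=5; cleared 0 line(s) (total 0); column heights now [1 8 8 5 5], max=8
Test piece O rot0 at col 3 (width 2): heights before test = [1 8 8 5 5]; fits = True

Answer: yes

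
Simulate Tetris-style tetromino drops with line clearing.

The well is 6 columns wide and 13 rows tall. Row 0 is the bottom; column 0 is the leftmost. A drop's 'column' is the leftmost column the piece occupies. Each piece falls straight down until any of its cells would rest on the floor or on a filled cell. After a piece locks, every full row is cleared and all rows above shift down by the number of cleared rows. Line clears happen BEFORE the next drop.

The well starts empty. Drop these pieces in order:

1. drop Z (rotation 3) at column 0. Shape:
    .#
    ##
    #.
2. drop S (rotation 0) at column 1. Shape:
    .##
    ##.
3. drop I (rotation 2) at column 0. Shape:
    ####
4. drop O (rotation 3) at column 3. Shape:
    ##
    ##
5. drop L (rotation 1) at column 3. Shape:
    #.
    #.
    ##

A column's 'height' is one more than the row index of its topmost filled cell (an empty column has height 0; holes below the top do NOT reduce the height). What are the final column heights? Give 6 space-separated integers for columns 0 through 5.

Answer: 6 6 6 11 9 0

Derivation:
Drop 1: Z rot3 at col 0 lands with bottom-row=0; cleared 0 line(s) (total 0); column heights now [2 3 0 0 0 0], max=3
Drop 2: S rot0 at col 1 lands with bottom-row=3; cleared 0 line(s) (total 0); column heights now [2 4 5 5 0 0], max=5
Drop 3: I rot2 at col 0 lands with bottom-row=5; cleared 0 line(s) (total 0); column heights now [6 6 6 6 0 0], max=6
Drop 4: O rot3 at col 3 lands with bottom-row=6; cleared 0 line(s) (total 0); column heights now [6 6 6 8 8 0], max=8
Drop 5: L rot1 at col 3 lands with bottom-row=8; cleared 0 line(s) (total 0); column heights now [6 6 6 11 9 0], max=11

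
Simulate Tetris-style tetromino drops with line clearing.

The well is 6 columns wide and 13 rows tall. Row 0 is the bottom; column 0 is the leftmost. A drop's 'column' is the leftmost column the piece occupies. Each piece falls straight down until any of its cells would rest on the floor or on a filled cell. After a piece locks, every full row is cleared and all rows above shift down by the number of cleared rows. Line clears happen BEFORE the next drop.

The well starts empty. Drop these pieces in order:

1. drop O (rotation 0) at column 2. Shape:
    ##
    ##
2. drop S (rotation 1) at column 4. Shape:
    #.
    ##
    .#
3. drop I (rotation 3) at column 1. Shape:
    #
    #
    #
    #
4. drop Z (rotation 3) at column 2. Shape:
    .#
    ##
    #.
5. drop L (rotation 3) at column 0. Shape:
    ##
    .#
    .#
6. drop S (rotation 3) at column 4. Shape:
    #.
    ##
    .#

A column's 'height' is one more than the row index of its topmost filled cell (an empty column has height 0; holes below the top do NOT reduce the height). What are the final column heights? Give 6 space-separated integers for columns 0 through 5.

Drop 1: O rot0 at col 2 lands with bottom-row=0; cleared 0 line(s) (total 0); column heights now [0 0 2 2 0 0], max=2
Drop 2: S rot1 at col 4 lands with bottom-row=0; cleared 0 line(s) (total 0); column heights now [0 0 2 2 3 2], max=3
Drop 3: I rot3 at col 1 lands with bottom-row=0; cleared 0 line(s) (total 0); column heights now [0 4 2 2 3 2], max=4
Drop 4: Z rot3 at col 2 lands with bottom-row=2; cleared 0 line(s) (total 0); column heights now [0 4 4 5 3 2], max=5
Drop 5: L rot3 at col 0 lands with bottom-row=4; cleared 0 line(s) (total 0); column heights now [7 7 4 5 3 2], max=7
Drop 6: S rot3 at col 4 lands with bottom-row=2; cleared 0 line(s) (total 0); column heights now [7 7 4 5 5 4], max=7

Answer: 7 7 4 5 5 4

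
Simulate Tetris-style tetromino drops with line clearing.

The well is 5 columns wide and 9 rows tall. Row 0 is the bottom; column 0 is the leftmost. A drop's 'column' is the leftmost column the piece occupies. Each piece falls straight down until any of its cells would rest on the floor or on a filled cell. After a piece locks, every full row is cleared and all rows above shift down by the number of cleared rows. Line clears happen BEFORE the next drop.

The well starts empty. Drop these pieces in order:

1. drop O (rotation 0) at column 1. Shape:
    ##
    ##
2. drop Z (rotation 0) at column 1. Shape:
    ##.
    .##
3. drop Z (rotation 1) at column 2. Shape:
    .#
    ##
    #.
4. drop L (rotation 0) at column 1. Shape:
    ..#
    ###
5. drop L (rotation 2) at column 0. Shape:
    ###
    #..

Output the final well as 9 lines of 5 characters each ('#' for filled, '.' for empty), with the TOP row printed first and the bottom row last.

Drop 1: O rot0 at col 1 lands with bottom-row=0; cleared 0 line(s) (total 0); column heights now [0 2 2 0 0], max=2
Drop 2: Z rot0 at col 1 lands with bottom-row=2; cleared 0 line(s) (total 0); column heights now [0 4 4 3 0], max=4
Drop 3: Z rot1 at col 2 lands with bottom-row=4; cleared 0 line(s) (total 0); column heights now [0 4 6 7 0], max=7
Drop 4: L rot0 at col 1 lands with bottom-row=7; cleared 0 line(s) (total 0); column heights now [0 8 8 9 0], max=9
Drop 5: L rot2 at col 0 lands with bottom-row=7; cleared 0 line(s) (total 0); column heights now [9 9 9 9 0], max=9

Answer: ####.
####.
...#.
..##.
..#..
.##..
..##.
.##..
.##..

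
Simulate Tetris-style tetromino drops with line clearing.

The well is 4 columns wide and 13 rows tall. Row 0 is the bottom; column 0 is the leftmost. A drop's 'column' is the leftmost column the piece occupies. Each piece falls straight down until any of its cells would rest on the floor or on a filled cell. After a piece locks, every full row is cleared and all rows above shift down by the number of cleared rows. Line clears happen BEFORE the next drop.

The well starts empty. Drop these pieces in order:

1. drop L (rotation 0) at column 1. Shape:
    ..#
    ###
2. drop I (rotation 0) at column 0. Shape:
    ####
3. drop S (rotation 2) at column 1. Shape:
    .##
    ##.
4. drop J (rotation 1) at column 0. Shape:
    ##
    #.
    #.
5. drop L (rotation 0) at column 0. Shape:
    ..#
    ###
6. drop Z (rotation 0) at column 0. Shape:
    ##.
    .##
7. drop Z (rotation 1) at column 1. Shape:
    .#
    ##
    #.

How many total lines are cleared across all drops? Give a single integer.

Answer: 4

Derivation:
Drop 1: L rot0 at col 1 lands with bottom-row=0; cleared 0 line(s) (total 0); column heights now [0 1 1 2], max=2
Drop 2: I rot0 at col 0 lands with bottom-row=2; cleared 1 line(s) (total 1); column heights now [0 1 1 2], max=2
Drop 3: S rot2 at col 1 lands with bottom-row=1; cleared 0 line(s) (total 1); column heights now [0 2 3 3], max=3
Drop 4: J rot1 at col 0 lands with bottom-row=0; cleared 3 line(s) (total 4); column heights now [0 0 0 0], max=0
Drop 5: L rot0 at col 0 lands with bottom-row=0; cleared 0 line(s) (total 4); column heights now [1 1 2 0], max=2
Drop 6: Z rot0 at col 0 lands with bottom-row=2; cleared 0 line(s) (total 4); column heights now [4 4 3 0], max=4
Drop 7: Z rot1 at col 1 lands with bottom-row=4; cleared 0 line(s) (total 4); column heights now [4 6 7 0], max=7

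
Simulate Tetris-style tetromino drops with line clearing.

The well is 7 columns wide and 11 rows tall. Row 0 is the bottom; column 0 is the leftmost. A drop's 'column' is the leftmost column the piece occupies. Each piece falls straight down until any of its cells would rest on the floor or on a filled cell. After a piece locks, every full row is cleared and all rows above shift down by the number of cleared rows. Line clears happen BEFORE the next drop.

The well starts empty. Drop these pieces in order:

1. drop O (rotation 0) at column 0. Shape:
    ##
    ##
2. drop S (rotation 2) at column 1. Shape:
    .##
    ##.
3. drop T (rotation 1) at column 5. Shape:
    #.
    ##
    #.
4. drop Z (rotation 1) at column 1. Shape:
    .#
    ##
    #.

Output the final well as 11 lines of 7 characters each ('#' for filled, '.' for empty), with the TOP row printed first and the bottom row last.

Answer: .......
.......
.......
.......
.......
..#....
.##....
.###...
.##..#.
##...##
##...#.

Derivation:
Drop 1: O rot0 at col 0 lands with bottom-row=0; cleared 0 line(s) (total 0); column heights now [2 2 0 0 0 0 0], max=2
Drop 2: S rot2 at col 1 lands with bottom-row=2; cleared 0 line(s) (total 0); column heights now [2 3 4 4 0 0 0], max=4
Drop 3: T rot1 at col 5 lands with bottom-row=0; cleared 0 line(s) (total 0); column heights now [2 3 4 4 0 3 2], max=4
Drop 4: Z rot1 at col 1 lands with bottom-row=3; cleared 0 line(s) (total 0); column heights now [2 5 6 4 0 3 2], max=6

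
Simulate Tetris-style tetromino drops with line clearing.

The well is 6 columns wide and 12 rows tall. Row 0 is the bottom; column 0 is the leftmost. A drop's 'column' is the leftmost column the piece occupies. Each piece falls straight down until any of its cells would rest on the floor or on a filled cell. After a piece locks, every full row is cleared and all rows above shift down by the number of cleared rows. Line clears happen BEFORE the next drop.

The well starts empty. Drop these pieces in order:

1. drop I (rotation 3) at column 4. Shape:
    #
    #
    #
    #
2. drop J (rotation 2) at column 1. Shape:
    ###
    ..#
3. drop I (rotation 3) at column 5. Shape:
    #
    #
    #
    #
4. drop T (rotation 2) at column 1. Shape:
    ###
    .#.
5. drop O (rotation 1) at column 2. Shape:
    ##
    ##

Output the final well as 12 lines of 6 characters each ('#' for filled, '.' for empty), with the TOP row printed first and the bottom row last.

Answer: ......
......
......
......
......
......
..##..
..##..
.#####
..#.##
.#####
...###

Derivation:
Drop 1: I rot3 at col 4 lands with bottom-row=0; cleared 0 line(s) (total 0); column heights now [0 0 0 0 4 0], max=4
Drop 2: J rot2 at col 1 lands with bottom-row=0; cleared 0 line(s) (total 0); column heights now [0 2 2 2 4 0], max=4
Drop 3: I rot3 at col 5 lands with bottom-row=0; cleared 0 line(s) (total 0); column heights now [0 2 2 2 4 4], max=4
Drop 4: T rot2 at col 1 lands with bottom-row=2; cleared 0 line(s) (total 0); column heights now [0 4 4 4 4 4], max=4
Drop 5: O rot1 at col 2 lands with bottom-row=4; cleared 0 line(s) (total 0); column heights now [0 4 6 6 4 4], max=6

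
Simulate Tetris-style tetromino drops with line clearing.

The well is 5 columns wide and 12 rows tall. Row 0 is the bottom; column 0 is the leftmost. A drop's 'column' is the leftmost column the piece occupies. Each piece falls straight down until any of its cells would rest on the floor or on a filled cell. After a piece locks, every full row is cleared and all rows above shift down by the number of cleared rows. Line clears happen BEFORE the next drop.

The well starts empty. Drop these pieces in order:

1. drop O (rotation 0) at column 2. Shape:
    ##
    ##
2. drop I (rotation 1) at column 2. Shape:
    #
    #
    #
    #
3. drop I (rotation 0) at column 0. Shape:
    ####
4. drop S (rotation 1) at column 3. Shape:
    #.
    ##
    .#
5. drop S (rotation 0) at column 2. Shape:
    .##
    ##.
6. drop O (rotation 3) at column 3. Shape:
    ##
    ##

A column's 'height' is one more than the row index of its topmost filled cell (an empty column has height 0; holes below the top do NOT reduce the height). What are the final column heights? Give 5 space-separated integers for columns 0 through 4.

Answer: 0 0 9 12 12

Derivation:
Drop 1: O rot0 at col 2 lands with bottom-row=0; cleared 0 line(s) (total 0); column heights now [0 0 2 2 0], max=2
Drop 2: I rot1 at col 2 lands with bottom-row=2; cleared 0 line(s) (total 0); column heights now [0 0 6 2 0], max=6
Drop 3: I rot0 at col 0 lands with bottom-row=6; cleared 0 line(s) (total 0); column heights now [7 7 7 7 0], max=7
Drop 4: S rot1 at col 3 lands with bottom-row=6; cleared 1 line(s) (total 1); column heights now [0 0 6 8 7], max=8
Drop 5: S rot0 at col 2 lands with bottom-row=8; cleared 0 line(s) (total 1); column heights now [0 0 9 10 10], max=10
Drop 6: O rot3 at col 3 lands with bottom-row=10; cleared 0 line(s) (total 1); column heights now [0 0 9 12 12], max=12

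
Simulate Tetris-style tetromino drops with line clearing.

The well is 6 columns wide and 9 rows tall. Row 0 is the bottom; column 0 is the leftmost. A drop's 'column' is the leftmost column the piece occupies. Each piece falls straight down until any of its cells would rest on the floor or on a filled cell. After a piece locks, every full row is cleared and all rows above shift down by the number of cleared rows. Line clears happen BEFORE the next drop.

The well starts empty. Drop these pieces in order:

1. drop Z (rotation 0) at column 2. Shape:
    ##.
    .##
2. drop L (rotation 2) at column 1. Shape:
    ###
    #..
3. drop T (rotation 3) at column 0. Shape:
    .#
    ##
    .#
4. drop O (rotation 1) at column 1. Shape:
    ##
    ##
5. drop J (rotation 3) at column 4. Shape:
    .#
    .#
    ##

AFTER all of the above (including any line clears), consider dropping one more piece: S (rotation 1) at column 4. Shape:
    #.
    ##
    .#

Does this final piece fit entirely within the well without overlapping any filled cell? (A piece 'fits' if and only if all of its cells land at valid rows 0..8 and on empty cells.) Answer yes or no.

Answer: yes

Derivation:
Drop 1: Z rot0 at col 2 lands with bottom-row=0; cleared 0 line(s) (total 0); column heights now [0 0 2 2 1 0], max=2
Drop 2: L rot2 at col 1 lands with bottom-row=1; cleared 0 line(s) (total 0); column heights now [0 3 3 3 1 0], max=3
Drop 3: T rot3 at col 0 lands with bottom-row=3; cleared 0 line(s) (total 0); column heights now [5 6 3 3 1 0], max=6
Drop 4: O rot1 at col 1 lands with bottom-row=6; cleared 0 line(s) (total 0); column heights now [5 8 8 3 1 0], max=8
Drop 5: J rot3 at col 4 lands with bottom-row=1; cleared 0 line(s) (total 0); column heights now [5 8 8 3 2 4], max=8
Test piece S rot1 at col 4 (width 2): heights before test = [5 8 8 3 2 4]; fits = True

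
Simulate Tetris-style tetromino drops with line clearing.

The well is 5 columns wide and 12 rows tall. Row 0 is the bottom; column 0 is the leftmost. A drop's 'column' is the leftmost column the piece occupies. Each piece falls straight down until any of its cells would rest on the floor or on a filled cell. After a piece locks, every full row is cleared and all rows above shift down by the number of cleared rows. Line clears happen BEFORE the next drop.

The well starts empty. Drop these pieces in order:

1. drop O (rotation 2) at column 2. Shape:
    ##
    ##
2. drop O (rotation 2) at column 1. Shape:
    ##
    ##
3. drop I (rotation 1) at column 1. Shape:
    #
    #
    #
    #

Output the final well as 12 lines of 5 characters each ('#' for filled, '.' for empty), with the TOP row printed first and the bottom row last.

Drop 1: O rot2 at col 2 lands with bottom-row=0; cleared 0 line(s) (total 0); column heights now [0 0 2 2 0], max=2
Drop 2: O rot2 at col 1 lands with bottom-row=2; cleared 0 line(s) (total 0); column heights now [0 4 4 2 0], max=4
Drop 3: I rot1 at col 1 lands with bottom-row=4; cleared 0 line(s) (total 0); column heights now [0 8 4 2 0], max=8

Answer: .....
.....
.....
.....
.#...
.#...
.#...
.#...
.##..
.##..
..##.
..##.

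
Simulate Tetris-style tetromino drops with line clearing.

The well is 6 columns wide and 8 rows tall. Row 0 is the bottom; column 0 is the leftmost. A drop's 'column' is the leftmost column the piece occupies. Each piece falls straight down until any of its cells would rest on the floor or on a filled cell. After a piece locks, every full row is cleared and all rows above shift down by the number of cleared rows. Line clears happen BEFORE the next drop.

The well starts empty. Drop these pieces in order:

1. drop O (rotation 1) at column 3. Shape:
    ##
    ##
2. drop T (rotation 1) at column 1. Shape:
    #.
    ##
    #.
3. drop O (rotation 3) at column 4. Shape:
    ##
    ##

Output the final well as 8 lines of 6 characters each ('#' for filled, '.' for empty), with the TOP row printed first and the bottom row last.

Drop 1: O rot1 at col 3 lands with bottom-row=0; cleared 0 line(s) (total 0); column heights now [0 0 0 2 2 0], max=2
Drop 2: T rot1 at col 1 lands with bottom-row=0; cleared 0 line(s) (total 0); column heights now [0 3 2 2 2 0], max=3
Drop 3: O rot3 at col 4 lands with bottom-row=2; cleared 0 line(s) (total 0); column heights now [0 3 2 2 4 4], max=4

Answer: ......
......
......
......
....##
.#..##
.####.
.#.##.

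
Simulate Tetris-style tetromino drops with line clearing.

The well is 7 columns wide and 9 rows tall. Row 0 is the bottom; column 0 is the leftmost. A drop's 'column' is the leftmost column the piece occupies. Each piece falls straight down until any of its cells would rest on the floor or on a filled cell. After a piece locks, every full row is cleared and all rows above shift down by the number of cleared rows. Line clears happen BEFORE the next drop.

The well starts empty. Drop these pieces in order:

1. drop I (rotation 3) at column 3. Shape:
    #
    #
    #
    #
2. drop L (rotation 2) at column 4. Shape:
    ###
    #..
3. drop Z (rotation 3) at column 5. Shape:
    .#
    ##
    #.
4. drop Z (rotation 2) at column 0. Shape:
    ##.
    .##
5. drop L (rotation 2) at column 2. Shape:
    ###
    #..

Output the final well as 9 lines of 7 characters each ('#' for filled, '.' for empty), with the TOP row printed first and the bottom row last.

Answer: .......
.......
.......
.......
..###.#
..##.##
...#.#.
##.####
.####..

Derivation:
Drop 1: I rot3 at col 3 lands with bottom-row=0; cleared 0 line(s) (total 0); column heights now [0 0 0 4 0 0 0], max=4
Drop 2: L rot2 at col 4 lands with bottom-row=0; cleared 0 line(s) (total 0); column heights now [0 0 0 4 2 2 2], max=4
Drop 3: Z rot3 at col 5 lands with bottom-row=2; cleared 0 line(s) (total 0); column heights now [0 0 0 4 2 4 5], max=5
Drop 4: Z rot2 at col 0 lands with bottom-row=0; cleared 0 line(s) (total 0); column heights now [2 2 1 4 2 4 5], max=5
Drop 5: L rot2 at col 2 lands with bottom-row=3; cleared 0 line(s) (total 0); column heights now [2 2 5 5 5 4 5], max=5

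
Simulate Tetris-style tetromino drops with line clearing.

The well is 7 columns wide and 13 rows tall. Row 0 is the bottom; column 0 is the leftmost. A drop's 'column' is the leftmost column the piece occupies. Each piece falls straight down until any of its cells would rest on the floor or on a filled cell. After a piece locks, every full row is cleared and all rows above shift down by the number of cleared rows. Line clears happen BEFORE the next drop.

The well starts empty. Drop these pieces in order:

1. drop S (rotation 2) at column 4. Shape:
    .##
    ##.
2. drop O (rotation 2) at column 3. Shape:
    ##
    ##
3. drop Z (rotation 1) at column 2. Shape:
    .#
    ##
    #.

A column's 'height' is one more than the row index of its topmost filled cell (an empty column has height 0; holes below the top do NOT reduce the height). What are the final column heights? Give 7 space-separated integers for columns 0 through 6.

Answer: 0 0 4 5 3 2 2

Derivation:
Drop 1: S rot2 at col 4 lands with bottom-row=0; cleared 0 line(s) (total 0); column heights now [0 0 0 0 1 2 2], max=2
Drop 2: O rot2 at col 3 lands with bottom-row=1; cleared 0 line(s) (total 0); column heights now [0 0 0 3 3 2 2], max=3
Drop 3: Z rot1 at col 2 lands with bottom-row=2; cleared 0 line(s) (total 0); column heights now [0 0 4 5 3 2 2], max=5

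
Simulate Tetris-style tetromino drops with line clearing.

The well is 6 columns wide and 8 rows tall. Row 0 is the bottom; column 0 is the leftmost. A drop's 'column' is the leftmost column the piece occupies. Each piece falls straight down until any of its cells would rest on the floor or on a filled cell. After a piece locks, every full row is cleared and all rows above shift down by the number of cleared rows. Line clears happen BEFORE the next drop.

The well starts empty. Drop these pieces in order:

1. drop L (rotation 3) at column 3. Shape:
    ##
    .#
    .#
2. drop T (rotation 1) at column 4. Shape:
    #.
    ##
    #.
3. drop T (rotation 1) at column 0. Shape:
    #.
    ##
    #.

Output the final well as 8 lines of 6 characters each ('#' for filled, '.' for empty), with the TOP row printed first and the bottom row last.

Answer: ......
......
....#.
....##
....#.
#..##.
##..#.
#...#.

Derivation:
Drop 1: L rot3 at col 3 lands with bottom-row=0; cleared 0 line(s) (total 0); column heights now [0 0 0 3 3 0], max=3
Drop 2: T rot1 at col 4 lands with bottom-row=3; cleared 0 line(s) (total 0); column heights now [0 0 0 3 6 5], max=6
Drop 3: T rot1 at col 0 lands with bottom-row=0; cleared 0 line(s) (total 0); column heights now [3 2 0 3 6 5], max=6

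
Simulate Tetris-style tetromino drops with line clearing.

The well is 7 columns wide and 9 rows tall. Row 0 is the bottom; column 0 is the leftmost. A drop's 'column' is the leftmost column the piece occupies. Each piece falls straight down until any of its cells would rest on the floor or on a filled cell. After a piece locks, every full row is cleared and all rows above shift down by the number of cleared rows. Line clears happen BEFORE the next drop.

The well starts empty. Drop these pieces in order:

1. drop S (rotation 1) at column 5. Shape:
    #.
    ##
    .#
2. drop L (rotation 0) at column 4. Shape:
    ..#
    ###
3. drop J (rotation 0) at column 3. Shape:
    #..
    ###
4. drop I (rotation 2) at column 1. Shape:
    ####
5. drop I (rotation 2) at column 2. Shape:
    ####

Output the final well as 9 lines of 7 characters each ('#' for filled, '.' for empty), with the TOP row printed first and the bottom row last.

Answer: .......
..####.
.####..
...#...
...####
....###
.....#.
.....##
......#

Derivation:
Drop 1: S rot1 at col 5 lands with bottom-row=0; cleared 0 line(s) (total 0); column heights now [0 0 0 0 0 3 2], max=3
Drop 2: L rot0 at col 4 lands with bottom-row=3; cleared 0 line(s) (total 0); column heights now [0 0 0 0 4 4 5], max=5
Drop 3: J rot0 at col 3 lands with bottom-row=4; cleared 0 line(s) (total 0); column heights now [0 0 0 6 5 5 5], max=6
Drop 4: I rot2 at col 1 lands with bottom-row=6; cleared 0 line(s) (total 0); column heights now [0 7 7 7 7 5 5], max=7
Drop 5: I rot2 at col 2 lands with bottom-row=7; cleared 0 line(s) (total 0); column heights now [0 7 8 8 8 8 5], max=8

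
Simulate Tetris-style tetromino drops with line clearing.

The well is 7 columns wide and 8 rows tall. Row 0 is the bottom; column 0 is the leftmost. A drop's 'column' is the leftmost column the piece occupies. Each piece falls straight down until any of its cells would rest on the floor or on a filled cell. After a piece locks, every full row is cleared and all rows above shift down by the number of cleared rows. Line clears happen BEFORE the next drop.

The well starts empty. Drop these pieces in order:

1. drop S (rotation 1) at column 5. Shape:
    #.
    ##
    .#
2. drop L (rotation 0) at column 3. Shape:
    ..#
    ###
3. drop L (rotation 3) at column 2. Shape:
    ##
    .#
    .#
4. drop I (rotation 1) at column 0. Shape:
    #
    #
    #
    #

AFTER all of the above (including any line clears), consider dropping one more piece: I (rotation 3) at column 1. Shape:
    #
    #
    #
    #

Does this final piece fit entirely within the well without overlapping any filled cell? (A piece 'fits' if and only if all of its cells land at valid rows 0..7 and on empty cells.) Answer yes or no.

Drop 1: S rot1 at col 5 lands with bottom-row=0; cleared 0 line(s) (total 0); column heights now [0 0 0 0 0 3 2], max=3
Drop 2: L rot0 at col 3 lands with bottom-row=3; cleared 0 line(s) (total 0); column heights now [0 0 0 4 4 5 2], max=5
Drop 3: L rot3 at col 2 lands with bottom-row=4; cleared 0 line(s) (total 0); column heights now [0 0 7 7 4 5 2], max=7
Drop 4: I rot1 at col 0 lands with bottom-row=0; cleared 0 line(s) (total 0); column heights now [4 0 7 7 4 5 2], max=7
Test piece I rot3 at col 1 (width 1): heights before test = [4 0 7 7 4 5 2]; fits = True

Answer: yes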